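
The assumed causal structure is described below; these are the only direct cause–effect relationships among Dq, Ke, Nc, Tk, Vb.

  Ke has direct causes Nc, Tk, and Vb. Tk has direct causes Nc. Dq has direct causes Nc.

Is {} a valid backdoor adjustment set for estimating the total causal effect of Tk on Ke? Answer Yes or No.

No

Backdoor paths from Tk to Ke (paths whose first edge points into Tk):
  P1: Tk <- Nc -> Ke
Condition 1 (no descendant of Tk in the set): holds — descendants of Tk are {Ke}; none are in {}.
Condition 2 (every backdoor path blocked by {}):
  P1: open — no interior node is in the conditioning set.
{} does not satisfy the backdoor criterion.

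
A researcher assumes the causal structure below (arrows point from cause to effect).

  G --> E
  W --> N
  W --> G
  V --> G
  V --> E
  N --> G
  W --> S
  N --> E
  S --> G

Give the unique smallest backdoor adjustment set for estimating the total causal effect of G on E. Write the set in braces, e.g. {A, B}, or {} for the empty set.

Variables eligible for adjustment (non-descendants of G, excluding G and E): {N, S, V, W}.
Backdoor paths from G to E:
  P1: G <- V -> E
  P2: G <- W -> N -> E
  P3: G <- S <- W -> N -> E
  P4: G <- N -> E
The empty set is not sufficient: P1 (G <- V -> E) has no collider blocking it and no conditioned non-collider, so it is open.
Try {N, V}:
  P1: blocked at fork node V ∈ conditioning set.
  P2: blocked at chain node N ∈ conditioning set.
  P3: blocked at chain node N ∈ conditioning set.
  P4: blocked at fork node N ∈ conditioning set.
{N, V} contains no descendant of G and blocks every backdoor path.
Every element of {N, V} is needed (dropping N leaves P2 open; dropping V leaves P1 open), so no proper subset is valid.
Among all size-2 subsets of the eligible variables, only {N, V} blocks every backdoor path, so it is the unique smallest valid adjustment set.

{N, V}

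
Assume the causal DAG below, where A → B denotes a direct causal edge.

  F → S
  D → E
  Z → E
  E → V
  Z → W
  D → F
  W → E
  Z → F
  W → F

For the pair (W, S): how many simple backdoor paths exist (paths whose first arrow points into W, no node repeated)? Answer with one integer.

2

A backdoor path from W to S is any simple undirected path whose first edge points into W (i.e. leaves W via a parent).
Parents of W: {Z}.
Enumerating:
  P1: W <- Z -> F -> S
  P2: W <- Z -> E <- D -> F -> S
That exhausts the simple backdoor paths. Count: 2.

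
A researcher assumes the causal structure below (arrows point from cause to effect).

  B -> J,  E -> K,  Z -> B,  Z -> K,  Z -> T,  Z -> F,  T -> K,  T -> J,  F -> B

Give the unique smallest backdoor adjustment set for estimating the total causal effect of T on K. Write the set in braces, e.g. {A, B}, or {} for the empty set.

Variables eligible for adjustment (non-descendants of T, excluding T and K): {B, E, F, Z}.
Backdoor paths from T to K:
  P1: T <- Z -> K
The empty set is not sufficient: P1 (T <- Z -> K) has no collider blocking it and no conditioned non-collider, so it is open.
Try {Z}:
  P1: blocked at fork node Z ∈ conditioning set.
{Z} contains no descendant of T and blocks every backdoor path.
No other singleton works — e.g. {E} leaves P1 open — so {Z} is the unique smallest valid adjustment set.

{Z}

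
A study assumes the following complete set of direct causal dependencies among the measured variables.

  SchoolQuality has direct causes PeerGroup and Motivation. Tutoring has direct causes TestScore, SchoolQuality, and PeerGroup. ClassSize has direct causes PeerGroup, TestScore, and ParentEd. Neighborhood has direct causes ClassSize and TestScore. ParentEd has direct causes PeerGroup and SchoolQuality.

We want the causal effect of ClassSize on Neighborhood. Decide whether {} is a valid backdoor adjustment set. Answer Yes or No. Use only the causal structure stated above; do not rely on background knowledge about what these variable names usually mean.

Backdoor paths from ClassSize to Neighborhood (paths whose first edge points into ClassSize):
  P1: ClassSize <- TestScore -> Neighborhood
  P2: ClassSize <- PeerGroup -> SchoolQuality -> Tutoring <- TestScore -> Neighborhood
  P3: ClassSize <- PeerGroup -> Tutoring <- TestScore -> Neighborhood
  P4: ClassSize <- PeerGroup -> ParentEd <- SchoolQuality -> Tutoring <- TestScore -> Neighborhood
  P5: ClassSize <- ParentEd <- PeerGroup -> SchoolQuality -> Tutoring <- TestScore -> Neighborhood
  P6: ClassSize <- ParentEd <- PeerGroup -> Tutoring <- TestScore -> Neighborhood
  P7: ClassSize <- ParentEd <- SchoolQuality <- PeerGroup -> Tutoring <- TestScore -> Neighborhood
  P8: ClassSize <- ParentEd <- SchoolQuality -> Tutoring <- TestScore -> Neighborhood
Condition 1 (no descendant of ClassSize in the set): holds — descendants of ClassSize are {Neighborhood}; none are in {}.
Condition 2 (every backdoor path blocked by {}):
  P1: open — no interior node is in the conditioning set.
  P2: blocked at collider Tutoring (neither it nor any descendant is in the conditioning set).
  P3: blocked at collider Tutoring (neither it nor any descendant is in the conditioning set).
  P4: blocked at collider ParentEd (neither it nor any descendant is in the conditioning set).
  P5: blocked at collider Tutoring (neither it nor any descendant is in the conditioning set).
  P6: blocked at collider Tutoring (neither it nor any descendant is in the conditioning set).
  P7: blocked at collider Tutoring (neither it nor any descendant is in the conditioning set).
  P8: blocked at collider Tutoring (neither it nor any descendant is in the conditioning set).
{} does not satisfy the backdoor criterion.

No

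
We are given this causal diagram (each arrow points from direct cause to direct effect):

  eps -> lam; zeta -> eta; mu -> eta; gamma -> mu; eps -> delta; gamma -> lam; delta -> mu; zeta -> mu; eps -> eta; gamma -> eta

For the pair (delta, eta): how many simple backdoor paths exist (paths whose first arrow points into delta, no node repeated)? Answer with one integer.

A backdoor path from delta to eta is any simple undirected path whose first edge points into delta (i.e. leaves delta via a parent).
Parents of delta: {eps}.
Enumerating:
  P1: delta <- eps -> eta
  P2: delta <- eps -> lam <- gamma -> mu <- zeta -> eta
  P3: delta <- eps -> lam <- gamma -> mu -> eta
  P4: delta <- eps -> lam <- gamma -> eta
That exhausts the simple backdoor paths. Count: 4.

4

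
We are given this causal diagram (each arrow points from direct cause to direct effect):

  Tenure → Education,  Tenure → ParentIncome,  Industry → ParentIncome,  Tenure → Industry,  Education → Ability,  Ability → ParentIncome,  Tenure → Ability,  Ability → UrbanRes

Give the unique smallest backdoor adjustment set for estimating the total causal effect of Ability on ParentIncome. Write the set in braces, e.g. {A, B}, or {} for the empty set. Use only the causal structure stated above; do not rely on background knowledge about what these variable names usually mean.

{Tenure}

Variables eligible for adjustment (non-descendants of Ability, excluding Ability and ParentIncome): {Education, Industry, Tenure}.
Backdoor paths from Ability to ParentIncome:
  P1: Ability <- Tenure -> Industry -> ParentIncome
  P2: Ability <- Tenure -> ParentIncome
  P3: Ability <- Education <- Tenure -> Industry -> ParentIncome
  P4: Ability <- Education <- Tenure -> ParentIncome
The empty set is not sufficient: P1 (Ability <- Tenure -> Industry -> ParentIncome) has no collider blocking it and no conditioned non-collider, so it is open.
Try {Tenure}:
  P1: blocked at fork node Tenure ∈ conditioning set.
  P2: blocked at fork node Tenure ∈ conditioning set.
  P3: blocked at fork node Tenure ∈ conditioning set.
  P4: blocked at fork node Tenure ∈ conditioning set.
{Tenure} contains no descendant of Ability and blocks every backdoor path.
No other singleton works — e.g. {Education} leaves P1 open — so {Tenure} is the unique smallest valid adjustment set.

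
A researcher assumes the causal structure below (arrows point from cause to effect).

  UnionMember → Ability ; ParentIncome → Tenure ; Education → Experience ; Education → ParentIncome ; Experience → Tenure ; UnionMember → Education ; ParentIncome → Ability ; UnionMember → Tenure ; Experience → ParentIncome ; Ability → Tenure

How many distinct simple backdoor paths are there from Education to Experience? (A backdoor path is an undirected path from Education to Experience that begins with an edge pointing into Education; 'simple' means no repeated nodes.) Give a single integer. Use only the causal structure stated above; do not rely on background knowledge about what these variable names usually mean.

7

A backdoor path from Education to Experience is any simple undirected path whose first edge points into Education (i.e. leaves Education via a parent).
Parents of Education: {UnionMember}.
Enumerating:
  P1: Education <- UnionMember -> Ability <- ParentIncome <- Experience
  P2: Education <- UnionMember -> Ability <- ParentIncome -> Tenure <- Experience
  P3: Education <- UnionMember -> Ability -> Tenure <- Experience
  P4: Education <- UnionMember -> Ability -> Tenure <- ParentIncome <- Experience
  P5: Education <- UnionMember -> Tenure <- Experience
  P6: Education <- UnionMember -> Tenure <- ParentIncome <- Experience
  P7: Education <- UnionMember -> Tenure <- Ability <- ParentIncome <- Experience
That exhausts the simple backdoor paths. Count: 7.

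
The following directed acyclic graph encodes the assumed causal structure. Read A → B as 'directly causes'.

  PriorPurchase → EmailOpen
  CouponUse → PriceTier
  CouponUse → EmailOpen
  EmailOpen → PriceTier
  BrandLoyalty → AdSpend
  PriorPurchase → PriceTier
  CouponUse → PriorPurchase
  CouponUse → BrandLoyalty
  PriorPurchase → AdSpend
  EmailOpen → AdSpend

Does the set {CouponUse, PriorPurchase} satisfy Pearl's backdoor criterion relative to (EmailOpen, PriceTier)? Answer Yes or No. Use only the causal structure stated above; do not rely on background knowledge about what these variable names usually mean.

Yes

Backdoor paths from EmailOpen to PriceTier (paths whose first edge points into EmailOpen):
  P1: EmailOpen <- CouponUse -> BrandLoyalty -> AdSpend <- PriorPurchase -> PriceTier
  P2: EmailOpen <- CouponUse -> PriorPurchase -> PriceTier
  P3: EmailOpen <- CouponUse -> PriceTier
  P4: EmailOpen <- PriorPurchase <- CouponUse -> PriceTier
  P5: EmailOpen <- PriorPurchase -> AdSpend <- BrandLoyalty <- CouponUse -> PriceTier
  P6: EmailOpen <- PriorPurchase -> PriceTier
Condition 1 (no descendant of EmailOpen in the set): holds — descendants of EmailOpen are {AdSpend, PriceTier}; none are in {CouponUse, PriorPurchase}.
Condition 2 (every backdoor path blocked by {CouponUse, PriorPurchase}):
  P1: blocked at fork node CouponUse ∈ conditioning set.
  P2: blocked at fork node CouponUse ∈ conditioning set.
  P3: blocked at fork node CouponUse ∈ conditioning set.
  P4: blocked at chain node PriorPurchase ∈ conditioning set.
  P5: blocked at fork node PriorPurchase ∈ conditioning set.
  P6: blocked at fork node PriorPurchase ∈ conditioning set.
{CouponUse, PriorPurchase} satisfies the backdoor criterion.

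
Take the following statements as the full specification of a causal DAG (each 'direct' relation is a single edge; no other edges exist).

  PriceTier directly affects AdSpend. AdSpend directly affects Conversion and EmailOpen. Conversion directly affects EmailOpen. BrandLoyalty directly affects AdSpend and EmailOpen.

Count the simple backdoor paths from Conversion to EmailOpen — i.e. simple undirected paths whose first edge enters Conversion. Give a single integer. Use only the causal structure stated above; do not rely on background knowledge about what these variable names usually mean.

A backdoor path from Conversion to EmailOpen is any simple undirected path whose first edge points into Conversion (i.e. leaves Conversion via a parent).
Parents of Conversion: {AdSpend}.
Enumerating:
  P1: Conversion <- AdSpend <- BrandLoyalty -> EmailOpen
  P2: Conversion <- AdSpend -> EmailOpen
That exhausts the simple backdoor paths. Count: 2.

2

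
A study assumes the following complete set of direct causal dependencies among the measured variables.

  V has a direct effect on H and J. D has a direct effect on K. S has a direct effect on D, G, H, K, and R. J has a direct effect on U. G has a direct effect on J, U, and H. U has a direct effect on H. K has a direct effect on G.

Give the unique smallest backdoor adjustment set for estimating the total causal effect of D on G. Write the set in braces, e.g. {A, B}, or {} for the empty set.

{S}

Variables eligible for adjustment (non-descendants of D, excluding D and G): {R, S, V}.
Backdoor paths from D to G:
  P1: D <- S -> K -> G
  P2: D <- S -> G
  P3: D <- S -> H <- V -> J <- G
  P4: D <- S -> H <- V -> J -> U <- G
  P5: D <- S -> H <- G
  P6: D <- S -> H <- U <- G
  P7: D <- S -> H <- U <- J <- G
The empty set is not sufficient: P1 (D <- S -> K -> G) has no collider blocking it and no conditioned non-collider, so it is open.
Try {S}:
  P1: blocked at fork node S ∈ conditioning set.
  P2: blocked at fork node S ∈ conditioning set.
  P3: blocked at fork node S ∈ conditioning set.
  P4: blocked at fork node S ∈ conditioning set.
  P5: blocked at fork node S ∈ conditioning set.
  P6: blocked at fork node S ∈ conditioning set.
  P7: blocked at fork node S ∈ conditioning set.
{S} contains no descendant of D and blocks every backdoor path.
No other singleton works — e.g. {V} leaves P1 open — so {S} is the unique smallest valid adjustment set.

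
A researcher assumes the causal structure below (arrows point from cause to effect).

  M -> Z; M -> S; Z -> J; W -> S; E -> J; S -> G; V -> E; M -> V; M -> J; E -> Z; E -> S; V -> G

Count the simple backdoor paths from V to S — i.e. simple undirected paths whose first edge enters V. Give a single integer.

A backdoor path from V to S is any simple undirected path whose first edge points into V (i.e. leaves V via a parent).
Parents of V: {M}.
Enumerating:
  P1: V <- M -> S
  P2: V <- M -> Z <- E -> S
  P3: V <- M -> Z -> J <- E -> S
  P4: V <- M -> J <- E -> S
  P5: V <- M -> J <- Z <- E -> S
That exhausts the simple backdoor paths. Count: 5.

5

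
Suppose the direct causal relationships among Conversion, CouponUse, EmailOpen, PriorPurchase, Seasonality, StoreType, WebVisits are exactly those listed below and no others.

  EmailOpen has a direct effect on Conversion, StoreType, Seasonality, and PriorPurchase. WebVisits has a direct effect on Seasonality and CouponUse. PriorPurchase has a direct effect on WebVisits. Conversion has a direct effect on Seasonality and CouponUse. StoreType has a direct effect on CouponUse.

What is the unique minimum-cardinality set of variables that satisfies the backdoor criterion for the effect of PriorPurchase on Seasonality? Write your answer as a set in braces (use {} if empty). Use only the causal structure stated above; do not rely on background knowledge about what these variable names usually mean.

{EmailOpen}

Variables eligible for adjustment (non-descendants of PriorPurchase, excluding PriorPurchase and Seasonality): {Conversion, EmailOpen, StoreType}.
Backdoor paths from PriorPurchase to Seasonality:
  P1: PriorPurchase <- EmailOpen -> Conversion -> Seasonality
  P2: PriorPurchase <- EmailOpen -> Conversion -> CouponUse <- WebVisits -> Seasonality
  P3: PriorPurchase <- EmailOpen -> Seasonality
  P4: PriorPurchase <- EmailOpen -> StoreType -> CouponUse <- Conversion -> Seasonality
  P5: PriorPurchase <- EmailOpen -> StoreType -> CouponUse <- WebVisits -> Seasonality
The empty set is not sufficient: P1 (PriorPurchase <- EmailOpen -> Conversion -> Seasonality) has no collider blocking it and no conditioned non-collider, so it is open.
Try {EmailOpen}:
  P1: blocked at fork node EmailOpen ∈ conditioning set.
  P2: blocked at fork node EmailOpen ∈ conditioning set.
  P3: blocked at fork node EmailOpen ∈ conditioning set.
  P4: blocked at fork node EmailOpen ∈ conditioning set.
  P5: blocked at fork node EmailOpen ∈ conditioning set.
{EmailOpen} contains no descendant of PriorPurchase and blocks every backdoor path.
No other singleton works — e.g. {Conversion} leaves P3 open — so {EmailOpen} is the unique smallest valid adjustment set.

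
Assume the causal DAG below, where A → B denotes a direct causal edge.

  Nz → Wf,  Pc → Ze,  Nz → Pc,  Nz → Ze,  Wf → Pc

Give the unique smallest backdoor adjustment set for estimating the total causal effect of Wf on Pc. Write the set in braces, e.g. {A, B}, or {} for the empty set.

{Nz}

Variables eligible for adjustment (non-descendants of Wf, excluding Wf and Pc): {Nz}.
Backdoor paths from Wf to Pc:
  P1: Wf <- Nz -> Pc
  P2: Wf <- Nz -> Ze <- Pc
The empty set is not sufficient: P1 (Wf <- Nz -> Pc) has no collider blocking it and no conditioned non-collider, so it is open.
Try {Nz}:
  P1: blocked at fork node Nz ∈ conditioning set.
  P2: blocked at fork node Nz ∈ conditioning set.
{Nz} contains no descendant of Wf and blocks every backdoor path.
{Nz} is the unique smallest valid adjustment set.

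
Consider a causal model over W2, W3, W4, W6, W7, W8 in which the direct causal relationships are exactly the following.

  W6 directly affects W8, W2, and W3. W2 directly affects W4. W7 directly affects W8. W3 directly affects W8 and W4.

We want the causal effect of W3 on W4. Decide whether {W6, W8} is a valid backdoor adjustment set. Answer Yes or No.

Backdoor paths from W3 to W4 (paths whose first edge points into W3):
  P1: W3 <- W6 -> W2 -> W4
Condition 1 (no descendant of W3 in the set): FAILS — W8 is a descendant of W3.
Condition 2 (every backdoor path blocked by {W6, W8}):
  P1: blocked at fork node W6 ∈ conditioning set.
{W6, W8} does not satisfy the backdoor criterion.

No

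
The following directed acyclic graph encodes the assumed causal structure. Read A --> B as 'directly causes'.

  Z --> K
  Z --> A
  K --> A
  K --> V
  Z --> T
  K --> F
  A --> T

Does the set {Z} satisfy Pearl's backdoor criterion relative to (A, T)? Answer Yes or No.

Yes

Backdoor paths from A to T (paths whose first edge points into A):
  P1: A <- Z -> T
  P2: A <- K <- Z -> T
Condition 1 (no descendant of A in the set): holds — descendants of A are {T}; none are in {Z}.
Condition 2 (every backdoor path blocked by {Z}):
  P1: blocked at fork node Z ∈ conditioning set.
  P2: blocked at fork node Z ∈ conditioning set.
{Z} satisfies the backdoor criterion.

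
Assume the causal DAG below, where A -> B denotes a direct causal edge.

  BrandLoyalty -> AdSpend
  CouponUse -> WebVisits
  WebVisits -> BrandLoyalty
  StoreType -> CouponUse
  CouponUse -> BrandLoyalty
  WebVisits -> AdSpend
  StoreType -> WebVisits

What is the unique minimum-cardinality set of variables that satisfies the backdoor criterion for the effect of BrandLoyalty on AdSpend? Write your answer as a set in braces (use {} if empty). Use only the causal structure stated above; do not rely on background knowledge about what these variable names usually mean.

{WebVisits}

Variables eligible for adjustment (non-descendants of BrandLoyalty, excluding BrandLoyalty and AdSpend): {CouponUse, StoreType, WebVisits}.
Backdoor paths from BrandLoyalty to AdSpend:
  P1: BrandLoyalty <- CouponUse <- StoreType -> WebVisits -> AdSpend
  P2: BrandLoyalty <- CouponUse -> WebVisits -> AdSpend
  P3: BrandLoyalty <- WebVisits -> AdSpend
The empty set is not sufficient: P1 (BrandLoyalty <- CouponUse <- StoreType -> WebVisits -> AdSpend) has no collider blocking it and no conditioned non-collider, so it is open.
Try {WebVisits}:
  P1: blocked at chain node WebVisits ∈ conditioning set.
  P2: blocked at chain node WebVisits ∈ conditioning set.
  P3: blocked at fork node WebVisits ∈ conditioning set.
{WebVisits} contains no descendant of BrandLoyalty and blocks every backdoor path.
No other singleton works — e.g. {StoreType} leaves P2 open — so {WebVisits} is the unique smallest valid adjustment set.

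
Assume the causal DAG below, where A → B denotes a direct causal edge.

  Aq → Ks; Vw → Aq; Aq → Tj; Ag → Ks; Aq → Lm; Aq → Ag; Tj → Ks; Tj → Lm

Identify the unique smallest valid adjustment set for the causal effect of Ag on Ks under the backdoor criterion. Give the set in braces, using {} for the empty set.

Variables eligible for adjustment (non-descendants of Ag, excluding Ag and Ks): {Aq, Lm, Tj, Vw}.
Backdoor paths from Ag to Ks:
  P1: Ag <- Aq -> Tj -> Ks
  P2: Ag <- Aq -> Ks
  P3: Ag <- Aq -> Lm <- Tj -> Ks
The empty set is not sufficient: P1 (Ag <- Aq -> Tj -> Ks) has no collider blocking it and no conditioned non-collider, so it is open.
Try {Aq}:
  P1: blocked at fork node Aq ∈ conditioning set.
  P2: blocked at fork node Aq ∈ conditioning set.
  P3: blocked at fork node Aq ∈ conditioning set.
{Aq} contains no descendant of Ag and blocks every backdoor path.
No other singleton works — e.g. {Vw} leaves P1 open — so {Aq} is the unique smallest valid adjustment set.

{Aq}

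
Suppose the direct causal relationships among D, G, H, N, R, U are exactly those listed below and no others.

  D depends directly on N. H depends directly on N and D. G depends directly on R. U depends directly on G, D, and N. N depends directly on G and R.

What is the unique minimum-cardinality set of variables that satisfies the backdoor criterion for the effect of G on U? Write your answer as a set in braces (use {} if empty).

{R}

Variables eligible for adjustment (non-descendants of G, excluding G and U): {R}.
Backdoor paths from G to U:
  P1: G <- R -> N -> D -> U
  P2: G <- R -> N -> H <- D -> U
  P3: G <- R -> N -> U
The empty set is not sufficient: P1 (G <- R -> N -> D -> U) has no collider blocking it and no conditioned non-collider, so it is open.
Try {R}:
  P1: blocked at fork node R ∈ conditioning set.
  P2: blocked at fork node R ∈ conditioning set.
  P3: blocked at fork node R ∈ conditioning set.
{R} contains no descendant of G and blocks every backdoor path.
{R} is the unique smallest valid adjustment set.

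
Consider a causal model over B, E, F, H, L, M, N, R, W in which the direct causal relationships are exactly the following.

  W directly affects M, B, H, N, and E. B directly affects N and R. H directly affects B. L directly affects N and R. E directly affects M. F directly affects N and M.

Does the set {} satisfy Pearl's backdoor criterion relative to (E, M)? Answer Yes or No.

Backdoor paths from E to M (paths whose first edge points into E):
  P1: E <- W -> H -> B -> R <- L -> N <- F -> M
  P2: E <- W -> H -> B -> N <- F -> M
  P3: E <- W -> B -> R <- L -> N <- F -> M
  P4: E <- W -> B -> N <- F -> M
  P5: E <- W -> N <- F -> M
  P6: E <- W -> M
Condition 1 (no descendant of E in the set): holds — descendants of E are {M}; none are in {}.
Condition 2 (every backdoor path blocked by {}):
  P1: blocked at collider R (neither it nor any descendant is in the conditioning set).
  P2: blocked at collider N (neither it nor any descendant is in the conditioning set).
  P3: blocked at collider R (neither it nor any descendant is in the conditioning set).
  P4: blocked at collider N (neither it nor any descendant is in the conditioning set).
  P5: blocked at collider N (neither it nor any descendant is in the conditioning set).
  P6: open — no interior node is in the conditioning set.
{} does not satisfy the backdoor criterion.

No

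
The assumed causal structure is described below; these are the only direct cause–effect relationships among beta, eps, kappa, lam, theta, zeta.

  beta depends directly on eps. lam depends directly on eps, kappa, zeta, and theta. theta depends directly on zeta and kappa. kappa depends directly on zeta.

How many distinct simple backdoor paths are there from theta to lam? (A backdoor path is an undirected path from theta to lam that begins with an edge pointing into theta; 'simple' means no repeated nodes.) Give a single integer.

A backdoor path from theta to lam is any simple undirected path whose first edge points into theta (i.e. leaves theta via a parent).
Parents of theta: {kappa, zeta}.
Enumerating:
  P1: theta <- zeta -> kappa -> lam
  P2: theta <- zeta -> lam
  P3: theta <- kappa <- zeta -> lam
  P4: theta <- kappa -> lam
That exhausts the simple backdoor paths. Count: 4.

4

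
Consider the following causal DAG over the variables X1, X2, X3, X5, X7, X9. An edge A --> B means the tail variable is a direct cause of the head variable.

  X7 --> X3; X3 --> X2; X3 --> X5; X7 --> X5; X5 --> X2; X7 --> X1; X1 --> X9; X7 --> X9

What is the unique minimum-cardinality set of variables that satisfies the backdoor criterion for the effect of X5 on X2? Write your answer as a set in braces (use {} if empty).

Variables eligible for adjustment (non-descendants of X5, excluding X5 and X2): {X1, X3, X7, X9}.
Backdoor paths from X5 to X2:
  P1: X5 <- X7 -> X3 -> X2
  P2: X5 <- X3 -> X2
The empty set is not sufficient: P1 (X5 <- X7 -> X3 -> X2) has no collider blocking it and no conditioned non-collider, so it is open.
Try {X3}:
  P1: blocked at chain node X3 ∈ conditioning set.
  P2: blocked at fork node X3 ∈ conditioning set.
{X3} contains no descendant of X5 and blocks every backdoor path.
No other singleton works — e.g. {X7} leaves P2 open — so {X3} is the unique smallest valid adjustment set.

{X3}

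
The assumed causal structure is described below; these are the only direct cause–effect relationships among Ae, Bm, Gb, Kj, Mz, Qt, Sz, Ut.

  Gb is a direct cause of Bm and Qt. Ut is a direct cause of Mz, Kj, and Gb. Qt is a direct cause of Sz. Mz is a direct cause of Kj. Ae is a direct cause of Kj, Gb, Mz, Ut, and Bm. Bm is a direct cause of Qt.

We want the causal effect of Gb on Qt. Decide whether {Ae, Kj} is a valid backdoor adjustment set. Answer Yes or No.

Yes

Backdoor paths from Gb to Qt (paths whose first edge points into Gb):
  P1: Gb <- Ae -> Bm -> Qt
  P2: Gb <- Ut <- Ae -> Bm -> Qt
  P3: Gb <- Ut -> Mz <- Ae -> Bm -> Qt
  P4: Gb <- Ut -> Mz -> Kj <- Ae -> Bm -> Qt
  P5: Gb <- Ut -> Kj <- Ae -> Bm -> Qt
  P6: Gb <- Ut -> Kj <- Mz <- Ae -> Bm -> Qt
Condition 1 (no descendant of Gb in the set): holds — descendants of Gb are {Bm, Qt, Sz}; none are in {Ae, Kj}.
Condition 2 (every backdoor path blocked by {Ae, Kj}):
  P1: blocked at fork node Ae ∈ conditioning set.
  P2: blocked at fork node Ae ∈ conditioning set.
  P3: blocked at fork node Ae ∈ conditioning set.
  P4: blocked at fork node Ae ∈ conditioning set.
  P5: blocked at fork node Ae ∈ conditioning set.
  P6: blocked at fork node Ae ∈ conditioning set.
{Ae, Kj} satisfies the backdoor criterion.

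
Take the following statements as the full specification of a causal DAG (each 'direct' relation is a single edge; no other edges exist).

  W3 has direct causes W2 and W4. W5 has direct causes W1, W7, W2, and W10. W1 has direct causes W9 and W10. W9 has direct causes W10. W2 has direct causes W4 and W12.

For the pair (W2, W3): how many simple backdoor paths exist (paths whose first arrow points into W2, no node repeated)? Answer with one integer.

1

A backdoor path from W2 to W3 is any simple undirected path whose first edge points into W2 (i.e. leaves W2 via a parent).
Parents of W2: {W12, W4}.
Enumerating:
  P1: W2 <- W4 -> W3
That exhausts the simple backdoor paths. Count: 1.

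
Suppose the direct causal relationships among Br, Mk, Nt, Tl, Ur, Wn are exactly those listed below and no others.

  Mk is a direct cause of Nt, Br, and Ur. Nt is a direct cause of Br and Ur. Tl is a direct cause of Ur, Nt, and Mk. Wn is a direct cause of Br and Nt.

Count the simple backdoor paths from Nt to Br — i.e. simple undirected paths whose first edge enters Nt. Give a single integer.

A backdoor path from Nt to Br is any simple undirected path whose first edge points into Nt (i.e. leaves Nt via a parent).
Parents of Nt: {Mk, Tl, Wn}.
Enumerating:
  P1: Nt <- Tl -> Mk -> Br
  P2: Nt <- Tl -> Ur <- Mk -> Br
  P3: Nt <- Mk -> Br
  P4: Nt <- Wn -> Br
That exhausts the simple backdoor paths. Count: 4.

4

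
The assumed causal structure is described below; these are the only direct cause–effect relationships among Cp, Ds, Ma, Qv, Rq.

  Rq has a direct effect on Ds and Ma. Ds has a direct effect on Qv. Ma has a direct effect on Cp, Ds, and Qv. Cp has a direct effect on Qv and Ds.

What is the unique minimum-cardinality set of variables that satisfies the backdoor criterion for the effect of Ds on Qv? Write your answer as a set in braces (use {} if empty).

{Cp, Ma}

Variables eligible for adjustment (non-descendants of Ds, excluding Ds and Qv): {Cp, Ma, Rq}.
Backdoor paths from Ds to Qv:
  P1: Ds <- Rq -> Ma -> Cp -> Qv
  P2: Ds <- Rq -> Ma -> Qv
  P3: Ds <- Ma -> Cp -> Qv
  P4: Ds <- Ma -> Qv
  P5: Ds <- Cp <- Ma -> Qv
  P6: Ds <- Cp -> Qv
The empty set is not sufficient: P1 (Ds <- Rq -> Ma -> Cp -> Qv) has no collider blocking it and no conditioned non-collider, so it is open.
Try {Cp, Ma}:
  P1: blocked at chain node Ma ∈ conditioning set.
  P2: blocked at chain node Ma ∈ conditioning set.
  P3: blocked at fork node Ma ∈ conditioning set.
  P4: blocked at fork node Ma ∈ conditioning set.
  P5: blocked at chain node Cp ∈ conditioning set.
  P6: blocked at fork node Cp ∈ conditioning set.
{Cp, Ma} contains no descendant of Ds and blocks every backdoor path.
Every element of {Cp, Ma} is needed (dropping Cp leaves P6 open; dropping Ma leaves P2 open), so no proper subset is valid.
Among all size-2 subsets of the eligible variables, only {Cp, Ma} blocks every backdoor path, so it is the unique smallest valid adjustment set.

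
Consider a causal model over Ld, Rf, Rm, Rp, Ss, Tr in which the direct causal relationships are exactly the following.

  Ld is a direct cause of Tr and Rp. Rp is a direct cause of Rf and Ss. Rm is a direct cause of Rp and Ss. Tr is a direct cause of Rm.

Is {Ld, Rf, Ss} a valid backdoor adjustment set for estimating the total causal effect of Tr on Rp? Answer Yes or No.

No

Backdoor paths from Tr to Rp (paths whose first edge points into Tr):
  P1: Tr <- Ld -> Rp
Condition 1 (no descendant of Tr in the set): FAILS — Rf and Ss are descendants of Tr.
Condition 2 (every backdoor path blocked by {Ld, Rf, Ss}):
  P1: blocked at fork node Ld ∈ conditioning set.
{Ld, Rf, Ss} does not satisfy the backdoor criterion.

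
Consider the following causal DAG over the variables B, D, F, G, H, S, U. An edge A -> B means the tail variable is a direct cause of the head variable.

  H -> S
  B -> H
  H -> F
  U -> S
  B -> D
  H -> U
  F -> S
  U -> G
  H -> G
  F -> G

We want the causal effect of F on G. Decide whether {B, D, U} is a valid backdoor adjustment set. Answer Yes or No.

No

Backdoor paths from F to G (paths whose first edge points into F):
  P1: F <- H -> U -> G
  P2: F <- H -> S <- U -> G
  P3: F <- H -> G
Condition 1 (no descendant of F in the set): holds — descendants of F are {G, S}; none are in {B, D, U}.
Condition 2 (every backdoor path blocked by {B, D, U}):
  P1: blocked at chain node U ∈ conditioning set.
  P2: blocked at collider S (neither it nor any descendant is in the conditioning set).
  P3: open — no interior node is in the conditioning set.
{B, D, U} does not satisfy the backdoor criterion.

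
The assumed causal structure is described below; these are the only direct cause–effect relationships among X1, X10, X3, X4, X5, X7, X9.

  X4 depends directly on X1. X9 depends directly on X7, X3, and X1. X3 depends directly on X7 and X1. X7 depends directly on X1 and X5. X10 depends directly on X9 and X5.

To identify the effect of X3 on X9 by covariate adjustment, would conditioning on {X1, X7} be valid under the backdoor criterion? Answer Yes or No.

Backdoor paths from X3 to X9 (paths whose first edge points into X3):
  P1: X3 <- X1 -> X7 <- X5 -> X10 <- X9
  P2: X3 <- X1 -> X7 -> X9
  P3: X3 <- X1 -> X9
  P4: X3 <- X7 <- X5 -> X10 <- X9
  P5: X3 <- X7 <- X1 -> X9
  P6: X3 <- X7 -> X9
Condition 1 (no descendant of X3 in the set): holds — descendants of X3 are {X10, X9}; none are in {X1, X7}.
Condition 2 (every backdoor path blocked by {X1, X7}):
  P1: blocked at fork node X1 ∈ conditioning set.
  P2: blocked at fork node X1 ∈ conditioning set.
  P3: blocked at fork node X1 ∈ conditioning set.
  P4: blocked at chain node X7 ∈ conditioning set.
  P5: blocked at chain node X7 ∈ conditioning set.
  P6: blocked at fork node X7 ∈ conditioning set.
{X1, X7} satisfies the backdoor criterion.

Yes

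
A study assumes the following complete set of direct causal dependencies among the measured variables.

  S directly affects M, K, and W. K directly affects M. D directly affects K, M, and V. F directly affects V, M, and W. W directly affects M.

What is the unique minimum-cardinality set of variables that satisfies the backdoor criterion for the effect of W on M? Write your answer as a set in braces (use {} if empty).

Variables eligible for adjustment (non-descendants of W, excluding W and M): {D, F, K, S, V}.
Backdoor paths from W to M:
  P1: W <- S -> K <- D -> V <- F -> M
  P2: W <- S -> K <- D -> M
  P3: W <- S -> K -> M
  P4: W <- S -> M
  P5: W <- F -> V <- D -> K <- S -> M
  P6: W <- F -> V <- D -> K -> M
  P7: W <- F -> V <- D -> M
  P8: W <- F -> M
The empty set is not sufficient: P3 (W <- S -> K -> M) has no collider blocking it and no conditioned non-collider, so it is open.
Try {F, S}:
  P1: blocked at fork node S ∈ conditioning set.
  P2: blocked at fork node S ∈ conditioning set.
  P3: blocked at fork node S ∈ conditioning set.
  P4: blocked at fork node S ∈ conditioning set.
  P5: blocked at fork node F ∈ conditioning set.
  P6: blocked at fork node F ∈ conditioning set.
  P7: blocked at fork node F ∈ conditioning set.
  P8: blocked at fork node F ∈ conditioning set.
{F, S} contains no descendant of W and blocks every backdoor path.
Every element of {F, S} is needed (dropping F leaves P8 open; dropping S leaves P3 open), so no proper subset is valid.
Among all size-2 subsets of the eligible variables, only {F, S} blocks every backdoor path, so it is the unique smallest valid adjustment set.

{F, S}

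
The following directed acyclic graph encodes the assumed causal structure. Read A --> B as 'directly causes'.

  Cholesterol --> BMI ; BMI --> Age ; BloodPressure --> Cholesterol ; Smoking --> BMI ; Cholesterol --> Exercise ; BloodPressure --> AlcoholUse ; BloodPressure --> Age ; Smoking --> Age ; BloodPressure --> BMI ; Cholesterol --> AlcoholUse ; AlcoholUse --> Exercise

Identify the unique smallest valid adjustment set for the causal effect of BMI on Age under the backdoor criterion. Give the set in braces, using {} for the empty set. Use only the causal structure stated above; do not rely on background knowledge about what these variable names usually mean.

{BloodPressure, Smoking}

Variables eligible for adjustment (non-descendants of BMI, excluding BMI and Age): {AlcoholUse, BloodPressure, Cholesterol, Exercise, Smoking}.
Backdoor paths from BMI to Age:
  P1: BMI <- BloodPressure -> Age
  P2: BMI <- Cholesterol <- BloodPressure -> Age
  P3: BMI <- Cholesterol -> AlcoholUse <- BloodPressure -> Age
  P4: BMI <- Cholesterol -> Exercise <- AlcoholUse <- BloodPressure -> Age
  P5: BMI <- Smoking -> Age
The empty set is not sufficient: P1 (BMI <- BloodPressure -> Age) has no collider blocking it and no conditioned non-collider, so it is open.
Try {BloodPressure, Smoking}:
  P1: blocked at fork node BloodPressure ∈ conditioning set.
  P2: blocked at fork node BloodPressure ∈ conditioning set.
  P3: blocked at collider AlcoholUse (neither it nor any descendant is in the conditioning set).
  P4: blocked at collider Exercise (neither it nor any descendant is in the conditioning set).
  P5: blocked at fork node Smoking ∈ conditioning set.
{BloodPressure, Smoking} contains no descendant of BMI and blocks every backdoor path.
Every element of {BloodPressure, Smoking} is needed (dropping BloodPressure leaves P1 open; dropping Smoking leaves P5 open), so no proper subset is valid.
Among all size-2 subsets of the eligible variables, only {BloodPressure, Smoking} blocks every backdoor path, so it is the unique smallest valid adjustment set.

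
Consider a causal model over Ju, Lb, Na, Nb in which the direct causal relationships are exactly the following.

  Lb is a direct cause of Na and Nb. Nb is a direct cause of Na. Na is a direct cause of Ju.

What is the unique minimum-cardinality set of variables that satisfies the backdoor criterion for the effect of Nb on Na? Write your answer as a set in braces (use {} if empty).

Variables eligible for adjustment (non-descendants of Nb, excluding Nb and Na): {Lb}.
Backdoor paths from Nb to Na:
  P1: Nb <- Lb -> Na
The empty set is not sufficient: P1 (Nb <- Lb -> Na) has no collider blocking it and no conditioned non-collider, so it is open.
Try {Lb}:
  P1: blocked at fork node Lb ∈ conditioning set.
{Lb} contains no descendant of Nb and blocks every backdoor path.
{Lb} is the unique smallest valid adjustment set.

{Lb}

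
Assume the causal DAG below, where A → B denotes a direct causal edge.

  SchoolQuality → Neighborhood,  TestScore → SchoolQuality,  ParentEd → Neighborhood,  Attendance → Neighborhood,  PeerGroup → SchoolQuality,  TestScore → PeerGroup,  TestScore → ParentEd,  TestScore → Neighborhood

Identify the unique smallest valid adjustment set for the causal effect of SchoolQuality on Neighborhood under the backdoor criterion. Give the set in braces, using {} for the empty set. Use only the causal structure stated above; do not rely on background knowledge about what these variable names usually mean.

{TestScore}

Variables eligible for adjustment (non-descendants of SchoolQuality, excluding SchoolQuality and Neighborhood): {Attendance, ParentEd, PeerGroup, TestScore}.
Backdoor paths from SchoolQuality to Neighborhood:
  P1: SchoolQuality <- TestScore -> ParentEd -> Neighborhood
  P2: SchoolQuality <- TestScore -> Neighborhood
  P3: SchoolQuality <- PeerGroup <- TestScore -> ParentEd -> Neighborhood
  P4: SchoolQuality <- PeerGroup <- TestScore -> Neighborhood
The empty set is not sufficient: P1 (SchoolQuality <- TestScore -> ParentEd -> Neighborhood) has no collider blocking it and no conditioned non-collider, so it is open.
Try {TestScore}:
  P1: blocked at fork node TestScore ∈ conditioning set.
  P2: blocked at fork node TestScore ∈ conditioning set.
  P3: blocked at fork node TestScore ∈ conditioning set.
  P4: blocked at fork node TestScore ∈ conditioning set.
{TestScore} contains no descendant of SchoolQuality and blocks every backdoor path.
No other singleton works — e.g. {ParentEd} leaves P2 open — so {TestScore} is the unique smallest valid adjustment set.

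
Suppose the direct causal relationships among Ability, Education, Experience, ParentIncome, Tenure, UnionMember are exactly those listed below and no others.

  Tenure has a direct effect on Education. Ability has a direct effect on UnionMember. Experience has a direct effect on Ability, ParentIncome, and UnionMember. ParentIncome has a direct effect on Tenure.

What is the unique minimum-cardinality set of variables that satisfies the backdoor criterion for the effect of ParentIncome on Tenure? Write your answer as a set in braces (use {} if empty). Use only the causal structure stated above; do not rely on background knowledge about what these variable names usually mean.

{}

Variables eligible for adjustment (non-descendants of ParentIncome, excluding ParentIncome and Tenure): {Ability, Experience, UnionMember}.
Backdoor paths from ParentIncome to Tenure:
  (none)
With no backdoor paths the empty set already satisfies the criterion, and it is trivially minimal.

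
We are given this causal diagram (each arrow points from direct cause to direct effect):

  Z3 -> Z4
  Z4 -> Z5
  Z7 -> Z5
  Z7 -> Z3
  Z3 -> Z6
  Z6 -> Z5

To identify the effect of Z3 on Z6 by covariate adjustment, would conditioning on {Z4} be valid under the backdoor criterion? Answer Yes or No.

No

Backdoor paths from Z3 to Z6 (paths whose first edge points into Z3):
  P1: Z3 <- Z7 -> Z5 <- Z6
Condition 1 (no descendant of Z3 in the set): FAILS — Z4 is a descendant of Z3.
Condition 2 (every backdoor path blocked by {Z4}):
  P1: blocked at collider Z5 (neither it nor any descendant is in the conditioning set).
{Z4} does not satisfy the backdoor criterion.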